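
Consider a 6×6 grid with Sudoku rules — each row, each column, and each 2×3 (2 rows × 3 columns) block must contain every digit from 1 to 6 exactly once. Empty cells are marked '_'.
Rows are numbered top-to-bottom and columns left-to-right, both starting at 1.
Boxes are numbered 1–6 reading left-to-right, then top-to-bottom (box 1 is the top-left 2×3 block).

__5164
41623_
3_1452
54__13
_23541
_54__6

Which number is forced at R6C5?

2

Row 6 already contains {4, 5, 6}.
Column 5 already contains {1, 3, 4, 5, 6}.
Its 2×3 block (box 6) already contains {1, 4, 5, 6}.
The only value from 1–6 not eliminated is 2, so R6C5 = 2.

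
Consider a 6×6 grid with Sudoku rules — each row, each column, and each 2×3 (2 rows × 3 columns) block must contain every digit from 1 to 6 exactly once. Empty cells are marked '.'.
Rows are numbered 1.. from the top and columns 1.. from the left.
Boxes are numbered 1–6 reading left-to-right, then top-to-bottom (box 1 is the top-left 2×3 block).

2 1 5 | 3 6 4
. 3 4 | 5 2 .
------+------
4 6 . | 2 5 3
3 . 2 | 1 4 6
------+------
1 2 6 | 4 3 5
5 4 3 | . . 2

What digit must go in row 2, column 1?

6

Row 2 already contains {2, 3, 4, 5}.
Column 1 already contains {1, 2, 3, 4, 5}.
Its 2×3 block (box 1) already contains {1, 2, 3, 4, 5}.
The only value from 1–6 not eliminated is 6, so row 2, column 1 = 6.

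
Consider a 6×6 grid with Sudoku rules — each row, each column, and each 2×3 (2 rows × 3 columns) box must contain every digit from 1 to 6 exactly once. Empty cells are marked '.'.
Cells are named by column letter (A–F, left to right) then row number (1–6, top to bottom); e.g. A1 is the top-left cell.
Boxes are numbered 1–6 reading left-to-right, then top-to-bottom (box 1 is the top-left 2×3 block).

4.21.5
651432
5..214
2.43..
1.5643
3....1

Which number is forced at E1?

6

Row 1 already contains {1, 2, 4, 5}.
Column E already contains {1, 3, 4}.
Its 2×3 block (box 2) already contains {1, 2, 3, 4, 5}.
The only value from 1–6 not eliminated is 6, so E1 = 6.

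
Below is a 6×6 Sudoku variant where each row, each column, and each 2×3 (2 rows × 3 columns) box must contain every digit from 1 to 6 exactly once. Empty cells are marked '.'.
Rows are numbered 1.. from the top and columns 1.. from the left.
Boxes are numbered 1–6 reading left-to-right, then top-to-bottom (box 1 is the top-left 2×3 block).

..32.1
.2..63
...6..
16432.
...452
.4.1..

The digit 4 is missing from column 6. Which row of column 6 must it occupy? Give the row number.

3

Consider where 4 can go in column 6.
row 4, column 6 is out (row 4 already has a 4).
row 6, column 6 is out (row 6 already has a 4).
So the only cell in column 6 that can hold 4 is row 3, column 6.
That is row 3.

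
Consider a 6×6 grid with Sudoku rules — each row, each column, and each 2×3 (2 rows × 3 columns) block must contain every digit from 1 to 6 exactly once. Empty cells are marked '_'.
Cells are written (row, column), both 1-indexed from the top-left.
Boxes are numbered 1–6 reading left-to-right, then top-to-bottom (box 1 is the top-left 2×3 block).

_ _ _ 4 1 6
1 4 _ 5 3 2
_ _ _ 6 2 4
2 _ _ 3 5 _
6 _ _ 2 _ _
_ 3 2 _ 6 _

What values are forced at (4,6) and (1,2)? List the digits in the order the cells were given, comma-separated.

1,2

For (4,6):
  Row 4 already contains {2, 3, 5}.
  Column 6 already contains {2, 4, 6}.
  Its 2×3 block (box 4) already contains {2, 3, 4, 5, 6}.
  The only value from 1–6 not eliminated is 1, so (4,6) = 1.
For (1,2):
  Consider where 2 can go in column 2.
  (3,2) is out (row 3 already has a 2).
  (4,2) is out (row 4 already has a 2).
  (5,2) is out (row 5 already has a 2).
  So the only cell in column 2 that can hold 2 is (1,2).
  So (1,2) = 2.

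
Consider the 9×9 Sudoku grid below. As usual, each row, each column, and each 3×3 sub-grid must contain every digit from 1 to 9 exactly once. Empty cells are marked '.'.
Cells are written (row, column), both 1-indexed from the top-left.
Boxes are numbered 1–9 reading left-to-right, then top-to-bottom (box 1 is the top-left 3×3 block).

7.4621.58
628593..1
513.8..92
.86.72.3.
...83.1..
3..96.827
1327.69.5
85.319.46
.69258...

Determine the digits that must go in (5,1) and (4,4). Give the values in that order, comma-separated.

For (5,1):
  Consider where 2 can go in row 5.
  (5,2) is out (column 2 already has a 2).
  (5,3) is out (column 3 already has a 2).
  (5,6) is out (column 6 already has a 2).
  (5,8) is out (column 8 already has a 2).
  (5,9) is out (column 9 already has a 2).
  So the only cell in row 5 that can hold 2 is (5,1).
  So (5,1) = 2.
For (4,4):
  Consider where 1 can go in column 4.
  (3,4) is out (row 3 already has a 1).
  So the only cell in column 4 that can hold 1 is (4,4).
  So (4,4) = 1.

2,1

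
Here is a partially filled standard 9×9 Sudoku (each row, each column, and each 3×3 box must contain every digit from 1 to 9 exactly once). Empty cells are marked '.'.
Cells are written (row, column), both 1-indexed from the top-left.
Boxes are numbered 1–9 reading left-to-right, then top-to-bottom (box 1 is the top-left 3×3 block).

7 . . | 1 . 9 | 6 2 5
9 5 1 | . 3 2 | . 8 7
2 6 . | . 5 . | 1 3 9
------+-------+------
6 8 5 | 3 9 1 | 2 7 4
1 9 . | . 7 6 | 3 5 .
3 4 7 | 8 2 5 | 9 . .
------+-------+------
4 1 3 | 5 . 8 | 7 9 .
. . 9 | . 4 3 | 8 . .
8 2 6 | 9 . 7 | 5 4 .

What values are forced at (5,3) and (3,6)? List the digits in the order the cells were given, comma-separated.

2,4

For (5,3):
  Row 5 already contains {1, 3, 5, 6, 7, 9}.
  Column 3 already contains {1, 3, 5, 6, 7, 9}.
  Its 3×3 block (box 4) already contains {1, 3, 4, 5, 6, 7, 8, 9}.
  The only value from 1–9 not eliminated is 2, so (5,3) = 2.
For (3,6):
  Row 3 already contains {1, 2, 3, 5, 6, 9}.
  Column 6 already contains {1, 2, 3, 5, 6, 7, 8, 9}.
  Its 3×3 block (box 2) already contains {1, 2, 3, 5, 9}.
  The only value from 1–9 not eliminated is 4, so (3,6) = 4.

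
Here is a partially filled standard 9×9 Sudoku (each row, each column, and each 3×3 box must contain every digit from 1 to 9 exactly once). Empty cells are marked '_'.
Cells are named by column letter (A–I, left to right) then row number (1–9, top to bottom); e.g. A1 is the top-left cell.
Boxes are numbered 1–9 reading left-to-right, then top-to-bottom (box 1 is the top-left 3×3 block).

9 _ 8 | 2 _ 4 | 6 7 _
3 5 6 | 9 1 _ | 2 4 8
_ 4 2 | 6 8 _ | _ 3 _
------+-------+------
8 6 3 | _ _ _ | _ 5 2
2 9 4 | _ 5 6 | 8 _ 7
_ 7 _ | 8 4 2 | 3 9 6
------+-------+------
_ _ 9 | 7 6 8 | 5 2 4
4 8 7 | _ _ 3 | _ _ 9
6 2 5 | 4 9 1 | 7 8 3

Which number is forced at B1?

Row 1 already contains {2, 4, 6, 7, 8, 9}.
Column B already contains {2, 4, 5, 6, 7, 8, 9}.
Its 3×3 block (box 1) already contains {2, 3, 4, 5, 6, 8, 9}.
The only value from 1–9 not eliminated is 1, so B1 = 1.

1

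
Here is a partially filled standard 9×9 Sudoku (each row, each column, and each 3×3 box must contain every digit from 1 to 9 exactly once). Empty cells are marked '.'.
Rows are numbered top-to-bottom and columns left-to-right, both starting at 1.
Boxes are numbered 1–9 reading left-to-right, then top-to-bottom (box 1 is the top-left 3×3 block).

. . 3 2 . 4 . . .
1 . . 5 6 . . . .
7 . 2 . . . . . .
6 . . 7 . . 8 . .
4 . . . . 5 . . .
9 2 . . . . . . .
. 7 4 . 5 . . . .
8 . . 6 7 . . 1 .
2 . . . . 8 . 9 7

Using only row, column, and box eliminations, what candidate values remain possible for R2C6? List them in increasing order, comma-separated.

Row 2 already contains {1, 5, 6}.
Column 6 already contains {4, 5, 8}.
Its 3×3 block (box 2) already contains {2, 4, 5, 6}.
Removing those from 1–9 leaves {3, 7, 9} as the candidates for R2C6.

3,7,9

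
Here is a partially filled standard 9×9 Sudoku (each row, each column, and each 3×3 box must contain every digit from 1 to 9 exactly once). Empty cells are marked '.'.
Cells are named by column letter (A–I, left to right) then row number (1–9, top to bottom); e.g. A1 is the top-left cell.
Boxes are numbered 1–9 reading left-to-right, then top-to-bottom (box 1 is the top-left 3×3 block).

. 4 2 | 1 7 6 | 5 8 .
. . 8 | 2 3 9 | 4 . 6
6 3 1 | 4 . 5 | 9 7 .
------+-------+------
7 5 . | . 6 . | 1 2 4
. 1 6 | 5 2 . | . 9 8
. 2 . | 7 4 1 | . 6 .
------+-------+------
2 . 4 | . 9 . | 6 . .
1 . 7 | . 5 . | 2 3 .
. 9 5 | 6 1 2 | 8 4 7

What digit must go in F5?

Row 5 already contains {1, 2, 5, 6, 8, 9}.
Column F already contains {1, 2, 5, 6, 9}.
Its 3×3 block (box 5) already contains {1, 2, 4, 5, 6, 7}.
The only value from 1–9 not eliminated is 3, so F5 = 3.

3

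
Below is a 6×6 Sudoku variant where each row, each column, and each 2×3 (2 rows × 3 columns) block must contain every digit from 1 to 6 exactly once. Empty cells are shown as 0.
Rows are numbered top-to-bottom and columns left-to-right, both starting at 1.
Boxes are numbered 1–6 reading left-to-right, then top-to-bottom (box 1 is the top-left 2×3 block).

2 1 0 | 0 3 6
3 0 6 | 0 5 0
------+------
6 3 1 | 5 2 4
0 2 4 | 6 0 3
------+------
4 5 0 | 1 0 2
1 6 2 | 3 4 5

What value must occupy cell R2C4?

Cell R2C4 itself could take any of {2, 4} by direct elimination.
Consider where 2 can go in column 4.
R1C4 is out (row 1 already has a 2).
So the only cell in column 4 that can hold 2 is R2C4.
Therefore R2C4 = 2.

2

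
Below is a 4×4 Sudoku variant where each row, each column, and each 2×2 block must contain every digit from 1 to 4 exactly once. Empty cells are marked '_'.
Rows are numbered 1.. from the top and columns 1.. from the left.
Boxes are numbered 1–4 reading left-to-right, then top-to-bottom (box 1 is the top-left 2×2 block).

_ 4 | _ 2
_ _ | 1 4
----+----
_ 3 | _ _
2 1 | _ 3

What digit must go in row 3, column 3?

2

Cell row 3, column 3 itself could take any of {2, 4} by direct elimination.
Consider where 2 can go in row 3.
row 3, column 1 is out (column 1 already has a 2).
row 3, column 4 is out (column 4 already has a 2).
So the only cell in row 3 that can hold 2 is row 3, column 3.
Therefore row 3, column 3 = 2.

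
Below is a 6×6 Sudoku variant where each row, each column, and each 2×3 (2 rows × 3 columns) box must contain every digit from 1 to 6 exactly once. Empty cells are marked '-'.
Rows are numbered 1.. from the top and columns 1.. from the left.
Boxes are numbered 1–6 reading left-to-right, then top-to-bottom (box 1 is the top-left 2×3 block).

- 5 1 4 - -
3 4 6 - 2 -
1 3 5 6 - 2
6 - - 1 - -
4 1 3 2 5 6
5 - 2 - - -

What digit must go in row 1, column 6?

Row 1 already contains {1, 4, 5}.
Column 6 already contains {2, 6}.
Its 2×3 block (box 2) already contains {2, 4}.
The only value from 1–6 not eliminated is 3, so row 1, column 6 = 3.

3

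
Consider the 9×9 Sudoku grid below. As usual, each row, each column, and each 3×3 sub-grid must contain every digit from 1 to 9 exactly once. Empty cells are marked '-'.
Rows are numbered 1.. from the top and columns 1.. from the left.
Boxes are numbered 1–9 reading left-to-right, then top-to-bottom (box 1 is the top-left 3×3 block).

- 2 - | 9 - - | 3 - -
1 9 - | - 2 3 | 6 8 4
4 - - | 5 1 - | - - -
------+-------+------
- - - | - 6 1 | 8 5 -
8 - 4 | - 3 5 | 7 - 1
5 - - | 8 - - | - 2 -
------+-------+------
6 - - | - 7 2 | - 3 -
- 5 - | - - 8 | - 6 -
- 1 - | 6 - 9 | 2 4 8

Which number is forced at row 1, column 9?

Cell row 1, column 9 itself could take any of {5, 7} by direct elimination.
Consider where 5 can go in box 3.
row 1, column 8 is out (column 8 already has a 5).
row 3, column 7 is out (row 3 already has a 5).
row 3, column 8 is out (row 3 already has a 5).
row 3, column 9 is out (row 3 already has a 5).
So the only cell in box 3 that can hold 5 is row 1, column 9.
Therefore row 1, column 9 = 5.

5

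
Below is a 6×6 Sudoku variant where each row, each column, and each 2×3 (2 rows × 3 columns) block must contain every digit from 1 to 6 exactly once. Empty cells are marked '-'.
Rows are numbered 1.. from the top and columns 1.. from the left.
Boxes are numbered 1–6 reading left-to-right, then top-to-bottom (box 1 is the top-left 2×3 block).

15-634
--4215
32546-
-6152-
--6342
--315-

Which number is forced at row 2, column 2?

3

Row 2 already contains {1, 2, 4, 5}.
Column 2 already contains {2, 5, 6}.
Its 2×3 block (box 1) already contains {1, 4, 5}.
The only value from 1–6 not eliminated is 3, so row 2, column 2 = 3.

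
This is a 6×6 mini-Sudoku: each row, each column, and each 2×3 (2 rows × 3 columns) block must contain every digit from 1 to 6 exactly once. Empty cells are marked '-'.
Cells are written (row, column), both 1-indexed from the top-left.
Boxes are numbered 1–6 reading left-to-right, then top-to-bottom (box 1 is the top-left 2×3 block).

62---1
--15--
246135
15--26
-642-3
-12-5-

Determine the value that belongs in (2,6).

2

Cell (2,6) itself could take any of {2, 4} by direct elimination.
Consider where 2 can go in column 6.
(6,6) is out (row 6 already has a 2).
So the only cell in column 6 that can hold 2 is (2,6).
Therefore (2,6) = 2.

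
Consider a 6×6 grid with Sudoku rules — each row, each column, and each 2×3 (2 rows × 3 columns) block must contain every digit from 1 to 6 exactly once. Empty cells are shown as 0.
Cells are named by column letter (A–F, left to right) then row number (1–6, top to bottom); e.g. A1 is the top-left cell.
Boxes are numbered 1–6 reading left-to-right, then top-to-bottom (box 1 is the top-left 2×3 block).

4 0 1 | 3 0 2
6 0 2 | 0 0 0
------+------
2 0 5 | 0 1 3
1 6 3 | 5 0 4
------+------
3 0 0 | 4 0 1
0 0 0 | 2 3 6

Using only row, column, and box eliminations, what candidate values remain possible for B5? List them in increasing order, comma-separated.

2,5

Row 5 already contains {1, 3, 4}.
Column B already contains {6}.
Its 2×3 block (box 5) already contains {3}.
Removing those from 1–6 leaves {2, 5} as the candidates for B5.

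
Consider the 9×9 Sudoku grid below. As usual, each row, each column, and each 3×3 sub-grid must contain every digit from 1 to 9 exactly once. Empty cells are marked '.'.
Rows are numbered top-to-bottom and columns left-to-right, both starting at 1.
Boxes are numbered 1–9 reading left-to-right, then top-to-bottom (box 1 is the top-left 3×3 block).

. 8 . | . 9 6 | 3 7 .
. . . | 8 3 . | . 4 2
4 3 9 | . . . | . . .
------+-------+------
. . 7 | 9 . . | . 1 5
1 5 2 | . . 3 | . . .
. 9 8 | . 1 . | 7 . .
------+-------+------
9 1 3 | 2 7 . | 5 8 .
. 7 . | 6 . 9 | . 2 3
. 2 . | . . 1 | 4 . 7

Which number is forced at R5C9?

9

Cell R5C9 itself could take any of {4, 6, 8, 9} by direct elimination.
Consider where 9 can go in column 9.
R1C9 is out (row 1 already has a 9).
R3C9 is out (row 3 already has a 9).
R6C9 is out (row 6 already has a 9).
R7C9 is out (row 7 already has a 9).
So the only cell in column 9 that can hold 9 is R5C9.
Therefore R5C9 = 9.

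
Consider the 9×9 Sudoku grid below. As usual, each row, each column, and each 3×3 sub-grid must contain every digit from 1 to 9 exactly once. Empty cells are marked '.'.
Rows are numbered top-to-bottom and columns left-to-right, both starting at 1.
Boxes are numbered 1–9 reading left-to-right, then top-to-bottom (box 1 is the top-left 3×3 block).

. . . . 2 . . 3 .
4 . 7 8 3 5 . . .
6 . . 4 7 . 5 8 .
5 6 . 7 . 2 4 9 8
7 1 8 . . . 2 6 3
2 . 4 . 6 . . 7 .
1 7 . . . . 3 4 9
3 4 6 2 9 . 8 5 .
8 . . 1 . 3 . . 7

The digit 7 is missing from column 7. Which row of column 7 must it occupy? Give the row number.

Consider where 7 can go in column 7.
R2C7 is out (row 2 already has a 7).
R6C7 is out (row 6 already has a 7).
R9C7 is out (row 9 already has a 7).
So the only cell in column 7 that can hold 7 is R1C7.
That is row 1.

1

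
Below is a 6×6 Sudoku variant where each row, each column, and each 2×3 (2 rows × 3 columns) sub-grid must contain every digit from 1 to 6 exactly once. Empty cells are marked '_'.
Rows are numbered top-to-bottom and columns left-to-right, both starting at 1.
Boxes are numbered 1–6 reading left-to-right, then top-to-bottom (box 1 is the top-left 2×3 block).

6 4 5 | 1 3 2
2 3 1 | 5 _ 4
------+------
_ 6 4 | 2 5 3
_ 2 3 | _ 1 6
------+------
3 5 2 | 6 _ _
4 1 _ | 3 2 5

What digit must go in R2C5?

6

Row 2 already contains {1, 2, 3, 4, 5}.
Column 5 already contains {1, 2, 3, 5}.
Its 2×3 block (box 2) already contains {1, 2, 3, 4, 5}.
The only value from 1–6 not eliminated is 6, so R2C5 = 6.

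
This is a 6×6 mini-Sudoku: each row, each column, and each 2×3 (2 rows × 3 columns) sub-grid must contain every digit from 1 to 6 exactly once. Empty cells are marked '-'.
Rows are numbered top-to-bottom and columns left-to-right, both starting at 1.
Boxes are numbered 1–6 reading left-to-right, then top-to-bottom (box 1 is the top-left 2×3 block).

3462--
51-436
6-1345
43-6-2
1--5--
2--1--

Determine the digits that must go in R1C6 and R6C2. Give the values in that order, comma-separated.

For R1C6:
  Row 1 already contains {2, 3, 4, 6}.
  Column 6 already contains {2, 5, 6}.
  Its 2×3 block (box 2) already contains {2, 3, 4, 6}.
  The only value from 1–6 not eliminated is 1, so R1C6 = 1.
For R6C2:
  Consider where 5 can go in column 2.
  R3C2 is out (row 3 already has a 5).
  R5C2 is out (row 5 already has a 5).
  So the only cell in column 2 that can hold 5 is R6C2.
  So R6C2 = 5.

1,5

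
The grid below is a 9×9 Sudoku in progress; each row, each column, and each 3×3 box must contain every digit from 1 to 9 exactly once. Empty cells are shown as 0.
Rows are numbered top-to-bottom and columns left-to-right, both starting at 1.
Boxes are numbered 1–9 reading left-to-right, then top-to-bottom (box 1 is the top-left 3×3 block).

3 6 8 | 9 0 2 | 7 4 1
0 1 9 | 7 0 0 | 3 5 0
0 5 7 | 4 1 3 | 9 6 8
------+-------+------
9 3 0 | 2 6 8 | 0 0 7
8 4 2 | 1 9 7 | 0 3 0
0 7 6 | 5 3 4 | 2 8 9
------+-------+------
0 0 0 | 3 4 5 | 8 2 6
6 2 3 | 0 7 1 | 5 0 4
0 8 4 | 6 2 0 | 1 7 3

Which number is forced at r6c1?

1

Row 6 already contains {2, 3, 4, 5, 6, 7, 8, 9}.
Column 1 already contains {3, 6, 8, 9}.
Its 3×3 block (box 4) already contains {2, 3, 4, 6, 7, 8, 9}.
The only value from 1–9 not eliminated is 1, so r6c1 = 1.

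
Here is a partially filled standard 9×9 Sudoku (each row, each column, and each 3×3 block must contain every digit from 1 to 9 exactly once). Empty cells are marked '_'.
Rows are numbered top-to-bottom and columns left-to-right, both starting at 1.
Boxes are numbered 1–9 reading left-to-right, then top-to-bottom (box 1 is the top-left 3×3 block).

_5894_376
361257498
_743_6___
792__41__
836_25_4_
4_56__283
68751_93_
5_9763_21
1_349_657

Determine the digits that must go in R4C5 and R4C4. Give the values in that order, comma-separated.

3,8

For R4C5:
  Consider where 3 can go in column 5.
  R3C5 is out (row 3 already has a 3).
  R6C5 is out (row 6 already has a 3).
  So the only cell in column 5 that can hold 3 is R4C5.
  So R4C5 = 3.
For R4C4:
  Row 4 already contains {1, 2, 4, 7, 9}.
  Column 4 already contains {2, 3, 4, 5, 6, 7, 9}.
  Its 3×3 block (box 5) already contains {2, 4, 5, 6}.
  The only value from 1–9 not eliminated is 8, so R4C4 = 8.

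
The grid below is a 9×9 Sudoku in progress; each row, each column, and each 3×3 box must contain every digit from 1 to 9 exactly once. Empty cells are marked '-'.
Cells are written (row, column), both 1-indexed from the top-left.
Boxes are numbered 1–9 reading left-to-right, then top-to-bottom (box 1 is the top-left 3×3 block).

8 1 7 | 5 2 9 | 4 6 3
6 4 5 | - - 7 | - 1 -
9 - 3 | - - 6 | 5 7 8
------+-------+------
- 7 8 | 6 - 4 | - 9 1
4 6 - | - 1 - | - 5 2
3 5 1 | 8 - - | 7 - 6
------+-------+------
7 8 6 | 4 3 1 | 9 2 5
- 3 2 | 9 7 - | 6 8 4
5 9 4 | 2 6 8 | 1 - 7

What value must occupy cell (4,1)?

Row 4 already contains {1, 4, 6, 7, 8, 9}.
Column 1 already contains {3, 4, 5, 6, 7, 8, 9}.
Its 3×3 block (box 4) already contains {1, 3, 4, 5, 6, 7, 8}.
The only value from 1–9 not eliminated is 2, so (4,1) = 2.

2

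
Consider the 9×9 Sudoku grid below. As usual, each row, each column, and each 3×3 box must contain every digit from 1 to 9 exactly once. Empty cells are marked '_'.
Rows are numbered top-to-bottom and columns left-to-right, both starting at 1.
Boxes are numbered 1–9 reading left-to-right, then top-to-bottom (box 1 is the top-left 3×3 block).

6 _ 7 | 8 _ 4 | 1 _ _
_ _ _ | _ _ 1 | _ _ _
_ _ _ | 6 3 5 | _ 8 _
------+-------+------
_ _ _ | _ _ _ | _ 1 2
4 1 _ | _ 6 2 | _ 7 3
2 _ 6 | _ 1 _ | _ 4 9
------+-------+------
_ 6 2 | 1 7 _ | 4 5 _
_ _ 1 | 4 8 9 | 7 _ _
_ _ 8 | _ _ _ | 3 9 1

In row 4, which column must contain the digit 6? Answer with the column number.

Consider where 6 can go in row 4.
R4C1 is out (column 1 already has a 6). R4C2 is out (column 2 already has a 6). R4C3 is out (column 3 already has a 6). R4C4 is out (column 4 already has a 6). The remaining empty cells in row 4 are similarly blocked.
So the only cell in row 4 that can hold 6 is R4C7.
That is column 7.

7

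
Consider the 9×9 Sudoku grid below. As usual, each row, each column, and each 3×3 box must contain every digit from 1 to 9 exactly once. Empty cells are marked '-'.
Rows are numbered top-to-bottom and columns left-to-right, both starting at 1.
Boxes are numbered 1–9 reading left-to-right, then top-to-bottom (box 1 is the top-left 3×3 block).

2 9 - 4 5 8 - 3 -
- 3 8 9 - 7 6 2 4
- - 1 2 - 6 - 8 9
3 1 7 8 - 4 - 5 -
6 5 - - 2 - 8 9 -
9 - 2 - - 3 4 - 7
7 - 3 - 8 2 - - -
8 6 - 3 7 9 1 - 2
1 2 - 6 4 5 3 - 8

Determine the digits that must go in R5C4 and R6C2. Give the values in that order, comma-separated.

7,8

For R5C4:
  Consider where 7 can go in row 5.
  R5C3 is out (column 3 already has a 7).
  R5C6 is out (column 6 already has a 7).
  R5C9 is out (column 9 already has a 7).
  So the only cell in row 5 that can hold 7 is R5C4.
  So R5C4 = 7.
For R6C2:
  Row 6 already contains {2, 3, 4, 7, 9}.
  Column 2 already contains {1, 2, 3, 5, 6, 9}.
  Its 3×3 block (box 4) already contains {1, 2, 3, 5, 6, 7, 9}.
  The only value from 1–9 not eliminated is 8, so R6C2 = 8.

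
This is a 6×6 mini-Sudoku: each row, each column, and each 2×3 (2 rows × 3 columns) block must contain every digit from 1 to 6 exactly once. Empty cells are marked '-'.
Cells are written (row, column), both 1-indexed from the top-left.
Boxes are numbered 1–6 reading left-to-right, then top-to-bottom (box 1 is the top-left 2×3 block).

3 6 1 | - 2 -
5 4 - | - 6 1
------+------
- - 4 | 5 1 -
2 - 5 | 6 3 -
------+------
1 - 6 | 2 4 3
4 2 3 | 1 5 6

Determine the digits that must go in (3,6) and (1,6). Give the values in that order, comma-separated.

2,5

For (3,6):
  Row 3 already contains {1, 4, 5}.
  Column 6 already contains {1, 3, 6}.
  Its 2×3 block (box 4) already contains {1, 3, 5, 6}.
  The only value from 1–6 not eliminated is 2, so (3,6) = 2.
For (1,6):
  Consider where 5 can go in box 2.
  (1,4) is out (column 4 already has a 5).
  (2,4) is out (row 2 already has a 5).
  So the only cell in box 2 that can hold 5 is (1,6).
  So (1,6) = 5.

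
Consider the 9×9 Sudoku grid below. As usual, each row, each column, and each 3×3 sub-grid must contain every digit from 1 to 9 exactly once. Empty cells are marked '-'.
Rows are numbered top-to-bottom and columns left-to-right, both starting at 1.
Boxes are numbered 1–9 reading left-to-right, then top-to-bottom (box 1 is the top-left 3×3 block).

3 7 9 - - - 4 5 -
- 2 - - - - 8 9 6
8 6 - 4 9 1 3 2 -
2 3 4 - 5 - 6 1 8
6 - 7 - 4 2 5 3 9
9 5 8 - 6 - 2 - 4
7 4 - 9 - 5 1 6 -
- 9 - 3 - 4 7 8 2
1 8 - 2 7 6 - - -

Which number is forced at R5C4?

Cell R5C4 itself could take any of {1, 8} by direct elimination.
Consider where 8 can go in row 5.
R5C2 is out (column 2 already has a 8).
So the only cell in row 5 that can hold 8 is R5C4.
Therefore R5C4 = 8.

8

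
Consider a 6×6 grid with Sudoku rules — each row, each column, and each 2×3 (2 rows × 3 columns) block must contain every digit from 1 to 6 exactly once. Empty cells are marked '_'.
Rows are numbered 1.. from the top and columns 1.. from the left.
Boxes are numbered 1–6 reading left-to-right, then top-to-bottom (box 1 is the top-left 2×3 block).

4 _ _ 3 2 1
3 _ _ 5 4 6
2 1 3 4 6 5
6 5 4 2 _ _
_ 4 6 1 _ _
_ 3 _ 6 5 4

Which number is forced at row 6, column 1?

Row 6 already contains {3, 4, 5, 6}.
Column 1 already contains {2, 3, 4, 6}.
Its 2×3 block (box 5) already contains {3, 4, 6}.
The only value from 1–6 not eliminated is 1, so row 6, column 1 = 1.

1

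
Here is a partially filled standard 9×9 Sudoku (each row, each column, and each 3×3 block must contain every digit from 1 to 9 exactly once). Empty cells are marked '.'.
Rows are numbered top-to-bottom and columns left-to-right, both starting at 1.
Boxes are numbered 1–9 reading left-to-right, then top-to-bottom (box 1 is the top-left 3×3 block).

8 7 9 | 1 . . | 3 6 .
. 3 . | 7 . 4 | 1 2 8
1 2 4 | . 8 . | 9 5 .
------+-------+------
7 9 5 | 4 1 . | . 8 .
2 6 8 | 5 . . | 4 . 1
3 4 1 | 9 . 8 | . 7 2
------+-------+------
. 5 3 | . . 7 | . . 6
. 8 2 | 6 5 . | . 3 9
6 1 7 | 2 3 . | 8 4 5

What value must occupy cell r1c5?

2

Row 1 already contains {1, 3, 6, 7, 8, 9}.
Column 5 already contains {1, 3, 5, 8}.
Its 3×3 block (box 2) already contains {1, 4, 7, 8}.
The only value from 1–9 not eliminated is 2, so r1c5 = 2.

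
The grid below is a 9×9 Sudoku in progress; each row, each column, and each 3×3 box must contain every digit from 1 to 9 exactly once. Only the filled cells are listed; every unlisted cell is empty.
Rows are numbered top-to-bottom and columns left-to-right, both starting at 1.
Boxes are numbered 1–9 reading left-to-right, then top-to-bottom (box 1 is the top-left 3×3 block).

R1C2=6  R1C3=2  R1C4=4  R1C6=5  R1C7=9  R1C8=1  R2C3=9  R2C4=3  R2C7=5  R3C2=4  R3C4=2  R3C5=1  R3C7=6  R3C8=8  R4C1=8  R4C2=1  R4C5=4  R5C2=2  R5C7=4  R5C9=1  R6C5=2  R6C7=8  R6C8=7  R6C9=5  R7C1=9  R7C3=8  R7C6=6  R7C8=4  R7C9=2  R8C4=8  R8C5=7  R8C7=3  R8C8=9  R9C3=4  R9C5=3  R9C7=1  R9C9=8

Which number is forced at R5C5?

9

Cell R5C5 itself could take any of {5, 6, 8, 9} by direct elimination.
Consider where 9 can go in column 5.
R1C5 is out (row 1 already has a 9).
R2C5 is out (row 2 already has a 9).
R7C5 is out (row 7 already has a 9).
So the only cell in column 5 that can hold 9 is R5C5.
Therefore R5C5 = 9.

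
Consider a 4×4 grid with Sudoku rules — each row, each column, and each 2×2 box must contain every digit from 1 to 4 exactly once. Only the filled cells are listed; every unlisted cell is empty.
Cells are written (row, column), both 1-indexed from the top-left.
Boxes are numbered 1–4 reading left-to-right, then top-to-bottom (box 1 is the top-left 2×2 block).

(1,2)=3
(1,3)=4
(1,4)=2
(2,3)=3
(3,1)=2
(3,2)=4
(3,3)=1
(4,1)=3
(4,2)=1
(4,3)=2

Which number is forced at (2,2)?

Row 2 already contains {3}.
Column 2 already contains {1, 3, 4}.
Its 2×2 block (box 1) already contains {3}.
The only value from 1–4 not eliminated is 2, so (2,2) = 2.

2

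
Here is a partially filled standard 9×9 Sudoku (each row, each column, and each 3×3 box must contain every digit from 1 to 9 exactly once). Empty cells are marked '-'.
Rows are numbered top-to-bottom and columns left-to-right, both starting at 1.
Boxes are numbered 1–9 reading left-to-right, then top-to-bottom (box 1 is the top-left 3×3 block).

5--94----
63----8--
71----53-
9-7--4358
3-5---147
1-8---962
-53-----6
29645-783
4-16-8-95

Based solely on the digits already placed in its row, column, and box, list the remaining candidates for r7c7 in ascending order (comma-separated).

2,4

Row 7 already contains {3, 5, 6}.
Column 7 already contains {1, 3, 5, 7, 8, 9}.
Its 3×3 block (box 9) already contains {3, 5, 6, 7, 8, 9}.
Removing those from 1–9 leaves {2, 4} as the candidates for r7c7.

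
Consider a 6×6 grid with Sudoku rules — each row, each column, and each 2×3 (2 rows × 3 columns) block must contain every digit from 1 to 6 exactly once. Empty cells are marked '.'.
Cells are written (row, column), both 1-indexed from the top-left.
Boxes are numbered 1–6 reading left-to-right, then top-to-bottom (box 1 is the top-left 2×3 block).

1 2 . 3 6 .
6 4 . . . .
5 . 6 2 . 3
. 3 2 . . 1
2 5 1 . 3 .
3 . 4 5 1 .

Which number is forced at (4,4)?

Cell (4,4) itself could take any of {4, 6} by direct elimination.
Consider where 6 can go in box 4.
(3,5) is out (row 3 already has a 6).
(4,5) is out (column 5 already has a 6).
So the only cell in box 4 that can hold 6 is (4,4).
Therefore (4,4) = 6.

6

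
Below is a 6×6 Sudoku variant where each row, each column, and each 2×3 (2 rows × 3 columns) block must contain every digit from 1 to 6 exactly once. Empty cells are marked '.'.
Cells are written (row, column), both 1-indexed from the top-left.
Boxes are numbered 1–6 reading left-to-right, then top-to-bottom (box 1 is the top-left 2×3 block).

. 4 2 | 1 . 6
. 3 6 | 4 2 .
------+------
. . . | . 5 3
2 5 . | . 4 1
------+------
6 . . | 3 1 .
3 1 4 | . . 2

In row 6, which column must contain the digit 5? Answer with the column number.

Consider where 5 can go in row 6.
(6,5) is out (column 5 already has a 5).
So the only cell in row 6 that can hold 5 is (6,4).
That is column 4.

4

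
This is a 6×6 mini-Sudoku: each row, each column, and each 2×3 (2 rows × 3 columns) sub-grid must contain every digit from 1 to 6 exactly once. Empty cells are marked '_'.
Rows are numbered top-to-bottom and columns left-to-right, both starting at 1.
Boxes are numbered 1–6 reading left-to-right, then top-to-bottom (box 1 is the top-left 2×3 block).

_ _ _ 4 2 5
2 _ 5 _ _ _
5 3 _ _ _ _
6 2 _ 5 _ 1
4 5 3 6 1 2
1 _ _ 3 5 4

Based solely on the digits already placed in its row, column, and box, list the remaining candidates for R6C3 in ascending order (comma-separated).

Row 6 already contains {1, 3, 4, 5}.
Column 3 already contains {3, 5}.
Its 2×3 block (box 5) already contains {1, 3, 4, 5}.
Removing those from 1–6 leaves {2, 6} as the candidates for R6C3.

2,6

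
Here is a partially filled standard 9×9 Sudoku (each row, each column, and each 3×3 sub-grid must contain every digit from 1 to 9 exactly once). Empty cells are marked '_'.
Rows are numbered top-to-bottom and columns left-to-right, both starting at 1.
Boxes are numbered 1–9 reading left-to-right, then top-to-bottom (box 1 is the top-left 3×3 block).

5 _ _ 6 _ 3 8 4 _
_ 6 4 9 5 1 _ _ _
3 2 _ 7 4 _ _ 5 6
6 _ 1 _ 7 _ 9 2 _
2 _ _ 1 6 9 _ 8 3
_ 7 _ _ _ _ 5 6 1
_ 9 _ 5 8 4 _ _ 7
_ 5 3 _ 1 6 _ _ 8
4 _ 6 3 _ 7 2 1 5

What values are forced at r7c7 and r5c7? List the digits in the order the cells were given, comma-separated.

For r7c7:
  Consider where 6 can go in box 9.
  r7c8 is out (column 8 already has a 6).
  r8c7 is out (row 8 already has a 6).
  r8c8 is out (row 8 already has a 6).
  So the only cell in box 9 that can hold 6 is r7c7.
  So r7c7 = 6.
For r5c7:
  Consider where 7 can go in row 5.
  r5c2 is out (column 2 already has a 7).
  r5c3 is out (box 4 already has a 7).
  So the only cell in row 5 that can hold 7 is r5c7.
  So r5c7 = 7.

6,7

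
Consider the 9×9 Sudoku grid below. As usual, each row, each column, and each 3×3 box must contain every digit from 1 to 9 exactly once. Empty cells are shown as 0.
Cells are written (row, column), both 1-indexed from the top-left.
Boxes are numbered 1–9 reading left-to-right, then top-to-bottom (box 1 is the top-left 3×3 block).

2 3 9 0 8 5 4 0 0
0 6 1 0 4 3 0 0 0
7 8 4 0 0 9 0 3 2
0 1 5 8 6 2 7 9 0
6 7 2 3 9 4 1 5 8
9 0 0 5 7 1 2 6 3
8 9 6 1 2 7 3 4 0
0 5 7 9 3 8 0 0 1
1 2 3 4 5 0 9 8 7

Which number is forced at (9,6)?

Row 9 already contains {1, 2, 3, 4, 5, 7, 8, 9}.
Column 6 already contains {1, 2, 3, 4, 5, 7, 8, 9}.
Its 3×3 block (box 8) already contains {1, 2, 3, 4, 5, 7, 8, 9}.
The only value from 1–9 not eliminated is 6, so (9,6) = 6.

6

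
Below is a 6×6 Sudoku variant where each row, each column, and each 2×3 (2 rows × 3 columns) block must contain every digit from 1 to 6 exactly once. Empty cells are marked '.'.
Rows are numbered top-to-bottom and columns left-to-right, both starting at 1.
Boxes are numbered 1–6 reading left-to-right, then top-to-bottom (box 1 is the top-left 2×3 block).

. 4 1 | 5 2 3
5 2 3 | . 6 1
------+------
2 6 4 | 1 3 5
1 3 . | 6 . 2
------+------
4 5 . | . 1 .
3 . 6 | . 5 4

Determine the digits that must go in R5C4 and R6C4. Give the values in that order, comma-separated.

For R5C4:
  Consider where 3 can go in box 6.
  R5C6 is out (column 6 already has a 3).
  R6C4 is out (row 6 already has a 3).
  So the only cell in box 6 that can hold 3 is R5C4.
  So R5C4 = 3.
For R6C4:
  Row 6 already contains {3, 4, 5, 6}.
  Column 4 already contains {1, 5, 6}.
  Its 2×3 block (box 6) already contains {1, 4, 5}.
  The only value from 1–6 not eliminated is 2, so R6C4 = 2.

3,2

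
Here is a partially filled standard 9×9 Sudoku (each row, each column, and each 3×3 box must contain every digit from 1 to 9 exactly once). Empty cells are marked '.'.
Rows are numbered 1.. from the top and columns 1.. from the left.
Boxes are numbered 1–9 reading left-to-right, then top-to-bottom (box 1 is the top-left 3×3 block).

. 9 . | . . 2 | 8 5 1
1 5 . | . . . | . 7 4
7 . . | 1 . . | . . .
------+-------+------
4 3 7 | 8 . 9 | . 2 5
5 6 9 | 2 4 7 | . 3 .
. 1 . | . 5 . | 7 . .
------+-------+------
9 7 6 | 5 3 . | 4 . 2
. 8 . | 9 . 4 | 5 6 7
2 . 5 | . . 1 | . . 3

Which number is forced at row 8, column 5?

Row 8 already contains {4, 5, 6, 7, 8, 9}.
Column 5 already contains {3, 4, 5}.
Its 3×3 block (box 8) already contains {1, 3, 4, 5, 9}.
The only value from 1–9 not eliminated is 2, so row 8, column 5 = 2.

2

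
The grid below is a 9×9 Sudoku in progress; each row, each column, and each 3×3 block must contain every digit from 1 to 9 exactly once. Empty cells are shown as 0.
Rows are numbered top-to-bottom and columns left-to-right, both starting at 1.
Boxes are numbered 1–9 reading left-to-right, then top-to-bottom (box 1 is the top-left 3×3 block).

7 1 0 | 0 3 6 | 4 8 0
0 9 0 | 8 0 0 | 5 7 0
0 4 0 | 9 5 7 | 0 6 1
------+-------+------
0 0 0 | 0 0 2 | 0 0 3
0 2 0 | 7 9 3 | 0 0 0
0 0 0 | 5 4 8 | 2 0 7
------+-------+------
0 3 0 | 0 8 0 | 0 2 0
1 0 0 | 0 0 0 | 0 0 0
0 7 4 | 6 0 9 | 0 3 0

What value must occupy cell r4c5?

Cell r4c5 itself could take any of {1, 6} by direct elimination.
Consider where 6 can go in column 5.
r2c5 is out (box 2 already has a 6).
r8c5 is out (box 8 already has a 6).
r9c5 is out (row 9 already has a 6).
So the only cell in column 5 that can hold 6 is r4c5.
Therefore r4c5 = 6.

6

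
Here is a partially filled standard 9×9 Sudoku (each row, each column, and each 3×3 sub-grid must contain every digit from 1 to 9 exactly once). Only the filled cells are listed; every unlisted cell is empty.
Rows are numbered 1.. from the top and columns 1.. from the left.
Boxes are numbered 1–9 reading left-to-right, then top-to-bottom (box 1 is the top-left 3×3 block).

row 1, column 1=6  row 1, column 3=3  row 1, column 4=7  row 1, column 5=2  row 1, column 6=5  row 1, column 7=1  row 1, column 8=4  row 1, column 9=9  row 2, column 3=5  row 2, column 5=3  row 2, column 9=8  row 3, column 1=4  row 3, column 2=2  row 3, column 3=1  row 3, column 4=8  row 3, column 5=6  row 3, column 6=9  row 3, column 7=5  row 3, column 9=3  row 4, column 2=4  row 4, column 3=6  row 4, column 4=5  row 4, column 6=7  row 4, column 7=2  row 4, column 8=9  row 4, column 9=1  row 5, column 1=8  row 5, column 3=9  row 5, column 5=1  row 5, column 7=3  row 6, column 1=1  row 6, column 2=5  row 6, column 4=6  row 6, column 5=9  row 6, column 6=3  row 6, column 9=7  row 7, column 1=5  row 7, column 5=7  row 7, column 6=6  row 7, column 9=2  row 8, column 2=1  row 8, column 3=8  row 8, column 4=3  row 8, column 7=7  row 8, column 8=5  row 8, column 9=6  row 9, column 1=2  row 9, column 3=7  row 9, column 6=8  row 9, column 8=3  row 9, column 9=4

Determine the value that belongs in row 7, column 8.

Cell row 7, column 8 itself could take any of {1, 8} by direct elimination.
Consider where 1 can go in column 8.
row 2, column 8 is out (box 3 already has a 1).
row 3, column 8 is out (row 3 already has a 1).
row 5, column 8 is out (row 5 already has a 1).
row 6, column 8 is out (row 6 already has a 1).
So the only cell in column 8 that can hold 1 is row 7, column 8.
Therefore row 7, column 8 = 1.

1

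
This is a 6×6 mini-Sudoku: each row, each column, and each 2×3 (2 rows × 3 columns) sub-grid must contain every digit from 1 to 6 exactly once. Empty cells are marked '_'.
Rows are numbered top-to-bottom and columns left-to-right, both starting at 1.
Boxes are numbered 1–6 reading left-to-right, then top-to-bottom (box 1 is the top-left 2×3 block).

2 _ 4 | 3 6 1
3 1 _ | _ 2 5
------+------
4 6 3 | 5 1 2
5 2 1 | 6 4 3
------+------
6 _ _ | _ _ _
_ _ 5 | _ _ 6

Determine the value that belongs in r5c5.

5

Cell r5c5 itself could take any of {3, 5} by direct elimination.
Consider where 5 can go in box 6.
r5c4 is out (column 4 already has a 5).
r5c6 is out (column 6 already has a 5).
r6c4 is out (row 6 already has a 5).
r6c5 is out (row 6 already has a 5).
So the only cell in box 6 that can hold 5 is r5c5.
Therefore r5c5 = 5.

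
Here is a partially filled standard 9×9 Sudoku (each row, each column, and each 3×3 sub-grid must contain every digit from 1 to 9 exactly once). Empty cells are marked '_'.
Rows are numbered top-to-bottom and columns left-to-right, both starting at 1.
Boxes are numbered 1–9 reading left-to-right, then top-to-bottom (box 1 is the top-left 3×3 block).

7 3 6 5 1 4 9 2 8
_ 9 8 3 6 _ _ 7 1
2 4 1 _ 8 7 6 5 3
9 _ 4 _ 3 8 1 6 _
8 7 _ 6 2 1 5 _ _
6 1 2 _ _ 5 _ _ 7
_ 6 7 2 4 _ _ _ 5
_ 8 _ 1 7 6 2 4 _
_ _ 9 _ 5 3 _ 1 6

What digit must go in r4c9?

2

Row 4 already contains {1, 3, 4, 6, 8, 9}.
Column 9 already contains {1, 3, 5, 6, 7, 8}.
Its 3×3 block (box 6) already contains {1, 5, 6, 7}.
The only value from 1–9 not eliminated is 2, so r4c9 = 2.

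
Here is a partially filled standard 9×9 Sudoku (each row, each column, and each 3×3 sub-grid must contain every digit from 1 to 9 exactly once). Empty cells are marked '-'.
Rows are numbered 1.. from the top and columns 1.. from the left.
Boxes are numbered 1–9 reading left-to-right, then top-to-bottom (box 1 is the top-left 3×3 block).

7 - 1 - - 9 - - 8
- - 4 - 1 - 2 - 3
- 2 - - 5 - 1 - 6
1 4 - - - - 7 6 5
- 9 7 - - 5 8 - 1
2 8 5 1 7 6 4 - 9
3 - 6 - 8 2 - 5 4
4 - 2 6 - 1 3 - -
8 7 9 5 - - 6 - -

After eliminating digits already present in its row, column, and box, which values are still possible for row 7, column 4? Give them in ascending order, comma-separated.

7,9

Row 7 already contains {2, 3, 4, 5, 6, 8}.
Column 4 already contains {1, 5, 6}.
Its 3×3 block (box 8) already contains {1, 2, 5, 6, 8}.
Removing those from 1–9 leaves {7, 9} as the candidates for row 7, column 4.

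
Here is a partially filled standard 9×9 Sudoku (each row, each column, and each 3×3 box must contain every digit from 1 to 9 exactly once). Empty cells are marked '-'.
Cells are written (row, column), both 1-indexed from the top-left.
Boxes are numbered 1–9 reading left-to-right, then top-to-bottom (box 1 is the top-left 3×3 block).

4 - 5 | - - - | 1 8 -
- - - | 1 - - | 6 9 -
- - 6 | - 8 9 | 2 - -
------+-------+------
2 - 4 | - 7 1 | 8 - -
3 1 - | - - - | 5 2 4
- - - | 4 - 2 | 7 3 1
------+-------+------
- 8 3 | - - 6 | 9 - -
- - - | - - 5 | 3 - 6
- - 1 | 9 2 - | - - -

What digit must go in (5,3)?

Cell (5,3) itself could take any of {7, 8, 9} by direct elimination.
Consider where 7 can go in box 4.
(4,2) is out (row 4 already has a 7).
(6,1) is out (row 6 already has a 7).
(6,2) is out (row 6 already has a 7).
(6,3) is out (row 6 already has a 7).
So the only cell in box 4 that can hold 7 is (5,3).
Therefore (5,3) = 7.

7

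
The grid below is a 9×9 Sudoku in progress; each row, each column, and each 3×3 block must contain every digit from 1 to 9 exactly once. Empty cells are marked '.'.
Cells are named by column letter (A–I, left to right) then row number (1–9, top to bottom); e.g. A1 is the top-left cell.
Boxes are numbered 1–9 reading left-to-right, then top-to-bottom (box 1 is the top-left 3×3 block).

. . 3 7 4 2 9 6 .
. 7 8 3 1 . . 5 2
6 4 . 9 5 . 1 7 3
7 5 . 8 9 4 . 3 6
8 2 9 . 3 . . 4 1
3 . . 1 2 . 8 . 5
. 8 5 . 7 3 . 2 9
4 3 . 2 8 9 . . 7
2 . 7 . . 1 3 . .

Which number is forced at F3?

Row 3 already contains {1, 3, 4, 5, 6, 7, 9}.
Column F already contains {1, 2, 3, 4, 9}.
Its 3×3 block (box 2) already contains {1, 2, 3, 4, 5, 7, 9}.
The only value from 1–9 not eliminated is 8, so F3 = 8.

8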